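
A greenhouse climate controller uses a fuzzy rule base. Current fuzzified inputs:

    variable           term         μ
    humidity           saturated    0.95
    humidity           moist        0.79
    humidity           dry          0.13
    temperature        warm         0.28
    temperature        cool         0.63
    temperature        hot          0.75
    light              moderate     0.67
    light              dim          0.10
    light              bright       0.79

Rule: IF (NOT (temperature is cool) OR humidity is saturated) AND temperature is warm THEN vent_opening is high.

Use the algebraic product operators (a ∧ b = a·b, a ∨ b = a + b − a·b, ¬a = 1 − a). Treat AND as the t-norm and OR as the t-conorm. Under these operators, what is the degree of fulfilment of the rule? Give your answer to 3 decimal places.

0.271

firing strength: (¬cool=1−0.63=0.37 OR saturated=0.95) = 0.9685; AND[a·b] with warm=0.28 → w = 0.2712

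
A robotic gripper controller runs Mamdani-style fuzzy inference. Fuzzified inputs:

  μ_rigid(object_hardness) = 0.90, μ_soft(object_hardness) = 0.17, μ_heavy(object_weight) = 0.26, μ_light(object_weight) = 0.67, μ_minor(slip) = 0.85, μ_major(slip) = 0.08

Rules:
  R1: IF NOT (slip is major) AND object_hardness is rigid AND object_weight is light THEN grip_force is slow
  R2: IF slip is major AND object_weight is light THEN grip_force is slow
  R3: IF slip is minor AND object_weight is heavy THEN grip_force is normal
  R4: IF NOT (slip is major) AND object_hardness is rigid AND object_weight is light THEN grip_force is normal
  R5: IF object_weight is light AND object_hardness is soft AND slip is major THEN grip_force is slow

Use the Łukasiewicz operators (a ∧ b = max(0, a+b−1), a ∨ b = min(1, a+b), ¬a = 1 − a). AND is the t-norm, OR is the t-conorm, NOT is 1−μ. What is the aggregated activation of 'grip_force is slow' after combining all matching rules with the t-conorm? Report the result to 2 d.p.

R1: ¬major=1−0.08=0.92, rigid=0.90, light=0.67; AND[max(0, a+b−1)] → w = 0.49
R2: major=0.08, light=0.67; AND[max(0, a+b−1)] → w = 0.00
R3: minor=0.85, heavy=0.26; AND[max(0, a+b−1)] → w = 0.11
R4: ¬major=1−0.08=0.92, rigid=0.90, light=0.67; AND[max(0, a+b−1)] → w = 0.49
R5: light=0.67, soft=0.17, major=0.08; AND[max(0, a+b−1)] → w = 0.00
Rules with consequent 'slow': {R1, R2, R5} → strengths 0.49, 0.00, 0.00
Aggregate via t-conorm [min(1, a+b)]: 0.49

0.49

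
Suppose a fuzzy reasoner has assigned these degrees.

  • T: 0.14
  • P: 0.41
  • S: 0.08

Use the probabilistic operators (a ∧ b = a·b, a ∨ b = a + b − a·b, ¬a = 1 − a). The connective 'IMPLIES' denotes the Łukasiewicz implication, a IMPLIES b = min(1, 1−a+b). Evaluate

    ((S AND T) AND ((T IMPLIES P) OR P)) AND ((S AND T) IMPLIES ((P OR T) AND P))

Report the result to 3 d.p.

0.011

S AND T = a·b on (0.0800, 0.1400) = 0.0112
T IMPLIES P  [Łukasiewicz: min(1, 1−a+b)] with a=0.1400, b=0.4100 → 1.0000
(T IMPLIES P) OR P = a + b − a·b on (1.0000, 0.4100) = 1.0000
(S AND T) AND ((T IMPLIES P) OR P) = a·b on (0.0112, 1.0000) = 0.0112
S AND T = a·b on (0.0800, 0.1400) = 0.0112
P OR T = a + b − a·b on (0.4100, 0.1400) = 0.4926
(P OR T) AND P = a·b on (0.4926, 0.4100) = 0.2020
(S AND T) IMPLIES ((P OR T) AND P)  [Łukasiewicz: min(1, 1−a+b)] with a=0.0112, b=0.2020 → 1.0000
((S AND T) AND ((T IMPLIES P) OR P)) AND ((S AND T) IMPLIES ((P OR T) AND P)) = a·b on (0.0112, 1.0000) = 0.0112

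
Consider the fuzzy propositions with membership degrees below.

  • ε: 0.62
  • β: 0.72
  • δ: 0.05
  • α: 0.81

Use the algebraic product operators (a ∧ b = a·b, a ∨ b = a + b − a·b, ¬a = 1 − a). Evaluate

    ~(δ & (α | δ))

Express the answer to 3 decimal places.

0.959

α | δ = a + b − a·b on (0.8100, 0.0500) = 0.8195
δ & (α | δ) = a·b on (0.0500, 0.8195) = 0.0410
~(δ & (α | δ)) = 1 − 0.0410 = 0.9590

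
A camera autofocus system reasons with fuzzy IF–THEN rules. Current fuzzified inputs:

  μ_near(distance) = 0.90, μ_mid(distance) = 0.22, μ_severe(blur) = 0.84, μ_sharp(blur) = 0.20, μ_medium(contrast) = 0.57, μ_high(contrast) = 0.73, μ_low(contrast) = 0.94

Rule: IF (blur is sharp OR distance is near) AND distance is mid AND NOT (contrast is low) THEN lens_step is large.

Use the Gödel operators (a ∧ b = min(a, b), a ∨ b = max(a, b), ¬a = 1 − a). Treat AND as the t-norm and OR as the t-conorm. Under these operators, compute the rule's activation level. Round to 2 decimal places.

0.06

firing strength: (sharp=0.20 OR near=0.90) = 0.90; AND[min(a, b)] with mid=0.22, ¬low=1−0.94=0.06 → w = 0.06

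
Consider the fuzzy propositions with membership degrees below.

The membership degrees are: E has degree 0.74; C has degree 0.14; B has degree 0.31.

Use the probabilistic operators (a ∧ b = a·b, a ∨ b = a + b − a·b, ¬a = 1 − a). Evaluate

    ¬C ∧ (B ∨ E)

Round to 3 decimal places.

¬C = 1 − 0.1400 = 0.8600
B ∨ E = a + b − a·b on (0.3100, 0.7400) = 0.8206
¬C ∧ (B ∨ E) = a·b on (0.8600, 0.8206) = 0.7057

0.706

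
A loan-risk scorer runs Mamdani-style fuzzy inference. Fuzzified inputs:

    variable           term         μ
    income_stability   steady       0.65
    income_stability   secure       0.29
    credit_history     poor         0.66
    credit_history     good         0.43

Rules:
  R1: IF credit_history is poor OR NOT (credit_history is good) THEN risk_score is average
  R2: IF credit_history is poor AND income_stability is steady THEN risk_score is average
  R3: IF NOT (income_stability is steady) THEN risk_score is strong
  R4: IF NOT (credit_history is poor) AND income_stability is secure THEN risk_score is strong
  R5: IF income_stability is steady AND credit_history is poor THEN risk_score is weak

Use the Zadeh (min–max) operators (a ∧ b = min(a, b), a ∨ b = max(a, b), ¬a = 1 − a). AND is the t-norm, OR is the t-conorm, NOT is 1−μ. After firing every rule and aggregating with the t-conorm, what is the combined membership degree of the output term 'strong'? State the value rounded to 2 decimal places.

R1: poor=0.66, ¬good=1−0.43=0.57; OR[max(a, b)] → w = 0.66
R2: poor=0.66, steady=0.65; AND[min(a, b)] → w = 0.65
R3: ¬steady=1−0.65=0.35 → w = 0.35
R4: ¬poor=1−0.66=0.34, secure=0.29; AND[min(a, b)] → w = 0.29
R5: steady=0.65, poor=0.66; AND[min(a, b)] → w = 0.65
Rules with consequent 'strong': {R3, R4} → strengths 0.35, 0.29
Aggregate via t-conorm [max(a, b)]: 0.35

0.35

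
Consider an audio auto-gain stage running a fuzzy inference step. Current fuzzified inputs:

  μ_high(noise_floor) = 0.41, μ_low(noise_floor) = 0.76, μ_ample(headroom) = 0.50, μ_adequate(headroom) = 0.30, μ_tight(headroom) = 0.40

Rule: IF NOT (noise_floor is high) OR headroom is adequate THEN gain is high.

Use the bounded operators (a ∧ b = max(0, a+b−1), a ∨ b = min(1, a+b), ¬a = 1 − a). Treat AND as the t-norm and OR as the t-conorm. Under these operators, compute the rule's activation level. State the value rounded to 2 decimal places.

firing strength: ¬high=1−0.41=0.59, adequate=0.30; OR[min(1, a+b)] → w = 0.89

0.89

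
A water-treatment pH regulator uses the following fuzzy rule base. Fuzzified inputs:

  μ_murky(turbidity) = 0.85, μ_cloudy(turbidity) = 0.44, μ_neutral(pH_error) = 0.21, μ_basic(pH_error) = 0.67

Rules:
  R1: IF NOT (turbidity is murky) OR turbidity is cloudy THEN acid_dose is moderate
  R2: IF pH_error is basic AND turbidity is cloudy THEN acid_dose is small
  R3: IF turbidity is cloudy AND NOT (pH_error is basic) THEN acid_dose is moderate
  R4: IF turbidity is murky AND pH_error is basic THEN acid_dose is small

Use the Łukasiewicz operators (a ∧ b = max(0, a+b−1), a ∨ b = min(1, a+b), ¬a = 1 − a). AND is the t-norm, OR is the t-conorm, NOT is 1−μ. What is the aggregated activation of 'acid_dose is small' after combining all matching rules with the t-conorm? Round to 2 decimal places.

R1: ¬murky=1−0.85=0.15, cloudy=0.44; OR[min(1, a+b)] → w = 0.59
R2: basic=0.67, cloudy=0.44; AND[max(0, a+b−1)] → w = 0.11
R3: cloudy=0.44, ¬basic=1−0.67=0.33; AND[max(0, a+b−1)] → w = 0.00
R4: murky=0.85, basic=0.67; AND[max(0, a+b−1)] → w = 0.52
Rules with consequent 'small': {R2, R4} → strengths 0.11, 0.52
Aggregate via t-conorm [min(1, a+b)]: 0.63

0.63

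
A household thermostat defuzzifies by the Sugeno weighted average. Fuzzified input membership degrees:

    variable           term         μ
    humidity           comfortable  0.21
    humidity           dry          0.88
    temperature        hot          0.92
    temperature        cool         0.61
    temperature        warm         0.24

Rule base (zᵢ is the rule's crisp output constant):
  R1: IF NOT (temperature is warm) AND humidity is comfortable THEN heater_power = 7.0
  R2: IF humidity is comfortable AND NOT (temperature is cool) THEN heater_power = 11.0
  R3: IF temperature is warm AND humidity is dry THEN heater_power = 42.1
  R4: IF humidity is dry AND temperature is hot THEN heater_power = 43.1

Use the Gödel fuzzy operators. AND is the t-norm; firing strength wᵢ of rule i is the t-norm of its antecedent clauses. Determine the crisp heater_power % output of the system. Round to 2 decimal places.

R1 (z=7.0): ¬warm=1−0.24=0.76, comfortable=0.21; AND[min(a, b)] → w = 0.21
R2 (z=11.0): comfortable=0.21, ¬cool=1−0.61=0.39; AND[min(a, b)] → w = 0.21
R3 (z=42.1): warm=0.24, dry=0.88; AND[min(a, b)] → w = 0.24
R4 (z=43.1): dry=0.88, hot=0.92; AND[min(a, b)] → w = 0.88
Weighted average = (0.21·7.0 + 0.21·11.0 + 0.24·42.1 + 0.88·43.1) / (0.21 + 0.21 + 0.24 + 0.88)
  = 51.8120 / 1.5400 = 33.64

33.64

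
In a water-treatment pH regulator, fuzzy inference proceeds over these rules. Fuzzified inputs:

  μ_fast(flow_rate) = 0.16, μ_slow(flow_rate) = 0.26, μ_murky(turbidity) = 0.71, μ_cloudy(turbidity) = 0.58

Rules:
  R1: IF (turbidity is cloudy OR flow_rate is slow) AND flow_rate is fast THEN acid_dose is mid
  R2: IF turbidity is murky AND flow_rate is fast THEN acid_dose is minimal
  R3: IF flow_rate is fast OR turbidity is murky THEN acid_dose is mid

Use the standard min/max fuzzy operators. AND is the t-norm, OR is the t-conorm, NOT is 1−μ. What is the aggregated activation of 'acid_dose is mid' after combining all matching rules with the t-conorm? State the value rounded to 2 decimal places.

0.71

R1: (cloudy=0.58 OR slow=0.26) = 0.58; AND[min(a, b)] with fast=0.16 → w = 0.16
R2: murky=0.71, fast=0.16; AND[min(a, b)] → w = 0.16
R3: fast=0.16, murky=0.71; OR[max(a, b)] → w = 0.71
Rules with consequent 'mid': {R1, R3} → strengths 0.16, 0.71
Aggregate via t-conorm [max(a, b)]: 0.71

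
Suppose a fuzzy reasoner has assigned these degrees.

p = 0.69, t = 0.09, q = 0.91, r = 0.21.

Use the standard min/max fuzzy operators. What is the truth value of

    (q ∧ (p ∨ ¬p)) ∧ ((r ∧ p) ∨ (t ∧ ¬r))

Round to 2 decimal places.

¬p = 1 − 0.69 = 0.31
p ∨ ¬p = max(a, b) on (0.69, 0.31) = 0.69
q ∧ (p ∨ ¬p) = min(a, b) on (0.91, 0.69) = 0.69
r ∧ p = min(a, b) on (0.21, 0.69) = 0.21
¬r = 1 − 0.21 = 0.79
t ∧ ¬r = min(a, b) on (0.09, 0.79) = 0.09
(r ∧ p) ∨ (t ∧ ¬r) = max(a, b) on (0.21, 0.09) = 0.21
(q ∧ (p ∨ ¬p)) ∧ ((r ∧ p) ∨ (t ∧ ¬r)) = min(a, b) on (0.69, 0.21) = 0.21

0.21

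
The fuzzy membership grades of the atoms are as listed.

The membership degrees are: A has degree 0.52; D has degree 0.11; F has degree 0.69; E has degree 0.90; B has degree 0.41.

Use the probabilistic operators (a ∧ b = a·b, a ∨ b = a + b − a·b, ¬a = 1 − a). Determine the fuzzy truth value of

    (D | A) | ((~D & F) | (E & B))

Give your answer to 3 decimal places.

D | A = a + b − a·b on (0.1100, 0.5200) = 0.5728
~D = 1 − 0.1100 = 0.8900
~D & F = a·b on (0.8900, 0.6900) = 0.6141
E & B = a·b on (0.9000, 0.4100) = 0.3690
(~D & F) | (E & B) = a + b − a·b on (0.6141, 0.3690) = 0.7565
(D | A) | ((~D & F) | (E & B)) = a + b − a·b on (0.5728, 0.7565) = 0.8960

0.896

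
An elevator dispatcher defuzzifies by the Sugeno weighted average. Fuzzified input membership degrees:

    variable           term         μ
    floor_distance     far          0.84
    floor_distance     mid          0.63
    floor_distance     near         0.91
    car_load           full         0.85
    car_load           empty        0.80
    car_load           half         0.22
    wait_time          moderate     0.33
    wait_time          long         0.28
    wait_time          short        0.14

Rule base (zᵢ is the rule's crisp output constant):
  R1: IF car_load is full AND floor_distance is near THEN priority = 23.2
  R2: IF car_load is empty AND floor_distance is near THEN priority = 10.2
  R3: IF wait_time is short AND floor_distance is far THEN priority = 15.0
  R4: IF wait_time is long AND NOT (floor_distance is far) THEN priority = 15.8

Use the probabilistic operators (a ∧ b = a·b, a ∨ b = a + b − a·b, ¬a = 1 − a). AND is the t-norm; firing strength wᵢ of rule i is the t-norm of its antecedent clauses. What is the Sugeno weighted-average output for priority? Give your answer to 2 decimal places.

R1 (z=23.2): full=0.85, near=0.91; AND[a·b] → w = 0.7735
R2 (z=10.2): empty=0.80, near=0.91; AND[a·b] → w = 0.7280
R3 (z=15.0): short=0.14, far=0.84; AND[a·b] → w = 0.1176
R4 (z=15.8): long=0.28, ¬far=1−0.84=0.16; AND[a·b] → w = 0.0448
Weighted average = (0.7735·23.2 + 0.7280·10.2 + 0.1176·15.0 + 0.0448·15.8) / (0.7735 + 0.7280 + 0.1176 + 0.0448)
  = 27.8426 / 1.6639 = 16.73

16.73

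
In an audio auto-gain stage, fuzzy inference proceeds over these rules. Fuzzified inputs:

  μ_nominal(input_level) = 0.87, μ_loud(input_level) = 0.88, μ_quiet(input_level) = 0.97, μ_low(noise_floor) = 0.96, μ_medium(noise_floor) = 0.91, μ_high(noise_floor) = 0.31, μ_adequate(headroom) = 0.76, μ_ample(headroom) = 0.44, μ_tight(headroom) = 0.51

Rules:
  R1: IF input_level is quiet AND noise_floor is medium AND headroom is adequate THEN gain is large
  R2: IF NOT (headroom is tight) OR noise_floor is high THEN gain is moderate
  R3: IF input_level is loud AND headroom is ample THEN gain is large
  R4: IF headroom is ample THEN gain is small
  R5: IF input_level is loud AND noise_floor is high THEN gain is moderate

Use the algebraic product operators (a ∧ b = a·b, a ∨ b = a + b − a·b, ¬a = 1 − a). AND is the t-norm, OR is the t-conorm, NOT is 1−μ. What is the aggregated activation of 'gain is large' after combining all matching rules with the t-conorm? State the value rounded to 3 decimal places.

0.798

R1: quiet=0.97, medium=0.91, adequate=0.76; AND[a·b] → w = 0.6709
R2: ¬tight=1−0.51=0.49, high=0.31; OR[a + b − a·b] → w = 0.6481
R3: loud=0.88, ample=0.44; AND[a·b] → w = 0.3872
R4: ample=0.44 → w = 0.4400
R5: loud=0.88, high=0.31; AND[a·b] → w = 0.2728
Rules with consequent 'large': {R1, R3} → strengths 0.6709, 0.3872
Aggregate via t-conorm [a + b − a·b]: 0.7983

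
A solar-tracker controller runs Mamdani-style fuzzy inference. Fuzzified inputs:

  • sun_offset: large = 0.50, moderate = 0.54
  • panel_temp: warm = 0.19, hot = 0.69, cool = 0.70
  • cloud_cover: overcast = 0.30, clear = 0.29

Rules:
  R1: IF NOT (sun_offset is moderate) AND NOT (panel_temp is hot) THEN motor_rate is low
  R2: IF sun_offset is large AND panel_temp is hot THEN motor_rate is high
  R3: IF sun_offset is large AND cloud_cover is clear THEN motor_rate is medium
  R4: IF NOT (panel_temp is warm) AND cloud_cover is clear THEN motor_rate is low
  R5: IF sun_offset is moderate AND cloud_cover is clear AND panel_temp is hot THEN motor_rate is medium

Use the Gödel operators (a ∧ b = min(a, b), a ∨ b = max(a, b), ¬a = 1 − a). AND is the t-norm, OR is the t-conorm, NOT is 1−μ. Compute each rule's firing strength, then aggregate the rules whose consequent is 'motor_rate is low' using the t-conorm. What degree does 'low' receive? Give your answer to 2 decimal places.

0.31

R1: ¬moderate=1−0.54=0.46, ¬hot=1−0.69=0.31; AND[min(a, b)] → w = 0.31
R2: large=0.50, hot=0.69; AND[min(a, b)] → w = 0.50
R3: large=0.50, clear=0.29; AND[min(a, b)] → w = 0.29
R4: ¬warm=1−0.19=0.81, clear=0.29; AND[min(a, b)] → w = 0.29
R5: moderate=0.54, clear=0.29, hot=0.69; AND[min(a, b)] → w = 0.29
Rules with consequent 'low': {R1, R4} → strengths 0.31, 0.29
Aggregate via t-conorm [max(a, b)]: 0.31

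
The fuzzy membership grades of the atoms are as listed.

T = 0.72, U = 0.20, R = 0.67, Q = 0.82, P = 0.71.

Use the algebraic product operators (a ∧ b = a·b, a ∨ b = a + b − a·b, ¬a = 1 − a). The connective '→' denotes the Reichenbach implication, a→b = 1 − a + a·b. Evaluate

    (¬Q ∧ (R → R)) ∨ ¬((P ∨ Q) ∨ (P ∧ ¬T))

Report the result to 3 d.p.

¬Q = 1 − 0.8200 = 0.1800
R → R  [Reichenbach: 1 − a + a·b] with a=0.6700, b=0.6700 → 0.7789
¬Q ∧ (R → R) = a·b on (0.1800, 0.7789) = 0.1402
P ∨ Q = a + b − a·b on (0.7100, 0.8200) = 0.9478
¬T = 1 − 0.7200 = 0.2800
P ∧ ¬T = a·b on (0.7100, 0.2800) = 0.1988
(P ∨ Q) ∨ (P ∧ ¬T) = a + b − a·b on (0.9478, 0.1988) = 0.9582
¬((P ∨ Q) ∨ (P ∧ ¬T)) = 1 − 0.9582 = 0.0418
(¬Q ∧ (R → R)) ∨ ¬((P ∨ Q) ∨ (P ∧ ¬T)) = a + b − a·b on (0.1402, 0.0418) = 0.1762

0.176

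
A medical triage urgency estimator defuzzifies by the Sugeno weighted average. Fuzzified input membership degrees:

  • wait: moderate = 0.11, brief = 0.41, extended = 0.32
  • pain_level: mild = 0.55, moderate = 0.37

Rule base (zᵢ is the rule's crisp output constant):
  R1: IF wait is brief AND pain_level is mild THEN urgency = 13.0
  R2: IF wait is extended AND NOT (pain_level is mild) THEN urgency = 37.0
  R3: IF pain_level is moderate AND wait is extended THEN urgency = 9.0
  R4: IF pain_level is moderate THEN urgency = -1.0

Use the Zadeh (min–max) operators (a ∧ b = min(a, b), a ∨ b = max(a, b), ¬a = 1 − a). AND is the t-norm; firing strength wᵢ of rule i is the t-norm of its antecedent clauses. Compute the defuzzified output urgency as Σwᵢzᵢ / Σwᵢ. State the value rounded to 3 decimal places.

R1 (z=13.0): brief=0.41, mild=0.55; AND[min(a, b)] → w = 0.41
R2 (z=37.0): extended=0.32, ¬mild=1−0.55=0.45; AND[min(a, b)] → w = 0.32
R3 (z=9.0): moderate=0.37, extended=0.32; AND[min(a, b)] → w = 0.32
R4 (z=-1.0): moderate=0.37 → w = 0.37
Weighted average = (0.41·13.0 + 0.32·37.0 + 0.32·9.0 + 0.37·-1.0) / (0.41 + 0.32 + 0.32 + 0.37)
  = 19.6800 / 1.4200 = 13.859

13.859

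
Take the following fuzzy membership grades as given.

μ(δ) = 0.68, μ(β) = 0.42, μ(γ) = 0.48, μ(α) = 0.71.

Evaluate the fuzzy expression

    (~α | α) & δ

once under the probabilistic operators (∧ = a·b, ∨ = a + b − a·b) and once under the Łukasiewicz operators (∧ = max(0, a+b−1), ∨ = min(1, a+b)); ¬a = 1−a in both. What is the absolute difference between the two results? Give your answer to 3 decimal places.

0.140

Under probabilistic:
  ~α = 1 − 0.7100 = 0.2900
  ~α | α = a + b − a·b on (0.2900, 0.7100) = 0.7941
  (~α | α) & δ = a·b on (0.7941, 0.6800) = 0.5400
  → value = 0.5400
Under Łukasiewicz:
  ~α = 1 − 0.71 = 0.29
  ~α | α = min(1, a+b) on (0.29, 0.71) = 1.00
  (~α | α) & δ = max(0, a+b−1) on (1.00, 0.68) = 0.68
  → value = 0.6800
|0.5400 − 0.6800| = 0.140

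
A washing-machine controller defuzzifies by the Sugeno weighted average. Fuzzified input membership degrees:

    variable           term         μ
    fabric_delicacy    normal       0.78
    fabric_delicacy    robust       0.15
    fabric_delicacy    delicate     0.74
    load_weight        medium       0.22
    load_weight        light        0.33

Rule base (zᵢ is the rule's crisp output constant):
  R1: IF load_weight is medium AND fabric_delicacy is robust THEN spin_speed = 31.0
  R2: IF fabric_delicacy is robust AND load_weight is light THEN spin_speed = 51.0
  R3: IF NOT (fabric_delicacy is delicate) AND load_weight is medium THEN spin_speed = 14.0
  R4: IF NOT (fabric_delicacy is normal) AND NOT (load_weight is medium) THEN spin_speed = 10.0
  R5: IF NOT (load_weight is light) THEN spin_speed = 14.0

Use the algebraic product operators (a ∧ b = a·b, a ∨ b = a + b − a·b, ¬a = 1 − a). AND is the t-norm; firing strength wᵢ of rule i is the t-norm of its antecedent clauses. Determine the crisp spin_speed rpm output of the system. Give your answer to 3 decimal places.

15.739

R1 (z=31.0): medium=0.22, robust=0.15; AND[a·b] → w = 0.0330
R2 (z=51.0): robust=0.15, light=0.33; AND[a·b] → w = 0.0495
R3 (z=14.0): ¬delicate=1−0.74=0.26, medium=0.22; AND[a·b] → w = 0.0572
R4 (z=10.0): ¬normal=1−0.78=0.22, ¬medium=1−0.22=0.78; AND[a·b] → w = 0.1716
R5 (z=14.0): ¬light=1−0.33=0.67 → w = 0.6700
Weighted average = (0.0330·31.0 + 0.0495·51.0 + 0.0572·14.0 + 0.1716·10.0 + 0.6700·14.0) / (0.0330 + 0.0495 + 0.0572 + 0.1716 + 0.6700)
  = 15.4443 / 0.9813 = 15.739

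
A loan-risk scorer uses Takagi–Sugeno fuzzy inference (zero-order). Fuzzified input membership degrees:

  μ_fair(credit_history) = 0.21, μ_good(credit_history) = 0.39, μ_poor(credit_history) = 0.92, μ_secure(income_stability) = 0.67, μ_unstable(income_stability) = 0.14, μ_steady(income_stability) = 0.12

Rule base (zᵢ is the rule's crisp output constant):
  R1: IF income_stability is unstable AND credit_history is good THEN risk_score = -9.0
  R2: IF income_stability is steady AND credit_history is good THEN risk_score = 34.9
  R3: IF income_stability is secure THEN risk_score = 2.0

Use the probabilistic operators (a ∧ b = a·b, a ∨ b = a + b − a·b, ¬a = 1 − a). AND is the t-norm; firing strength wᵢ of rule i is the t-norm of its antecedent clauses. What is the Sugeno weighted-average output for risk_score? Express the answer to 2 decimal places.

R1 (z=-9.0): unstable=0.14, good=0.39; AND[a·b] → w = 0.0546
R2 (z=34.9): steady=0.12, good=0.39; AND[a·b] → w = 0.0468
R3 (z=2.0): secure=0.67 → w = 0.6700
Weighted average = (0.0546·-9.0 + 0.0468·34.9 + 0.6700·2.0) / (0.0546 + 0.0468 + 0.6700)
  = 2.4819 / 0.7714 = 3.22

3.22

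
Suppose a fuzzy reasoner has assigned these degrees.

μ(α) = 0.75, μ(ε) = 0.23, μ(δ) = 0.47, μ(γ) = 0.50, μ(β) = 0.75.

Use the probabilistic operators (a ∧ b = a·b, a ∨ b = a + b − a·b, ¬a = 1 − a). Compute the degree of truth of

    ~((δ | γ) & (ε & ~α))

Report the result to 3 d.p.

δ | γ = a + b − a·b on (0.4700, 0.5000) = 0.7350
~α = 1 − 0.7500 = 0.2500
ε & ~α = a·b on (0.2300, 0.2500) = 0.0575
(δ | γ) & (ε & ~α) = a·b on (0.7350, 0.0575) = 0.0423
~((δ | γ) & (ε & ~α)) = 1 − 0.0423 = 0.9577

0.958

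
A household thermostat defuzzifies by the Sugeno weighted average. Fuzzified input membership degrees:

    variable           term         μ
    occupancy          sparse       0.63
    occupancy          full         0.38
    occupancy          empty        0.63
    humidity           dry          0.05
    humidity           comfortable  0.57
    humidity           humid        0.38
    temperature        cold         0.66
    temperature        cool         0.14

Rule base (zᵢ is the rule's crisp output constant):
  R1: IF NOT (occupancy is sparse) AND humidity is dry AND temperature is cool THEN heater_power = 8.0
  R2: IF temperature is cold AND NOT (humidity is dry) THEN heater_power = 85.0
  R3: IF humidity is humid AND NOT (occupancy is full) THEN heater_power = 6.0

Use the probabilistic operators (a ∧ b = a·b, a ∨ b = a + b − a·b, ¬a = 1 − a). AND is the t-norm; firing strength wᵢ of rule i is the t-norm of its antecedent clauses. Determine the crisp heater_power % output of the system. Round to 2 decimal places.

R1 (z=8.0): ¬sparse=1−0.63=0.37, dry=0.05, cool=0.14; AND[a·b] → w = 0.0026
R2 (z=85.0): cold=0.66, ¬dry=1−0.05=0.95; AND[a·b] → w = 0.6270
R3 (z=6.0): humid=0.38, ¬full=1−0.38=0.62; AND[a·b] → w = 0.2356
Weighted average = (0.0026·8.0 + 0.6270·85.0 + 0.2356·6.0) / (0.0026 + 0.6270 + 0.2356)
  = 54.7293 / 0.8652 = 63.26

63.26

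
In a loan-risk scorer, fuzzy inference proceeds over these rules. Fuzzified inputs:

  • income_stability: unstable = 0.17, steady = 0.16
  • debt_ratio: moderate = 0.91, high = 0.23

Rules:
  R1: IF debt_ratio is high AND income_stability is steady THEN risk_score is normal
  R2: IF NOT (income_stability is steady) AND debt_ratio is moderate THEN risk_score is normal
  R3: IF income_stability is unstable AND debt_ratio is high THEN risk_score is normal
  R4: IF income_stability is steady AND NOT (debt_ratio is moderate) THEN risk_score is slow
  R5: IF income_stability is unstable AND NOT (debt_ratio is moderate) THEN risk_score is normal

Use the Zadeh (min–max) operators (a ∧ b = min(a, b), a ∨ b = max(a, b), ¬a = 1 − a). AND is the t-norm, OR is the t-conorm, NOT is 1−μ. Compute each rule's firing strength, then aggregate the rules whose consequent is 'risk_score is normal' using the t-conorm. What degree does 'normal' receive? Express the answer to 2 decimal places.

0.84

R1: high=0.23, steady=0.16; AND[min(a, b)] → w = 0.16
R2: ¬steady=1−0.16=0.84, moderate=0.91; AND[min(a, b)] → w = 0.84
R3: unstable=0.17, high=0.23; AND[min(a, b)] → w = 0.17
R4: steady=0.16, ¬moderate=1−0.91=0.09; AND[min(a, b)] → w = 0.09
R5: unstable=0.17, ¬moderate=1−0.91=0.09; AND[min(a, b)] → w = 0.09
Rules with consequent 'normal': {R1, R2, R3, R5} → strengths 0.16, 0.84, 0.17, 0.09
Aggregate via t-conorm [max(a, b)]: 0.84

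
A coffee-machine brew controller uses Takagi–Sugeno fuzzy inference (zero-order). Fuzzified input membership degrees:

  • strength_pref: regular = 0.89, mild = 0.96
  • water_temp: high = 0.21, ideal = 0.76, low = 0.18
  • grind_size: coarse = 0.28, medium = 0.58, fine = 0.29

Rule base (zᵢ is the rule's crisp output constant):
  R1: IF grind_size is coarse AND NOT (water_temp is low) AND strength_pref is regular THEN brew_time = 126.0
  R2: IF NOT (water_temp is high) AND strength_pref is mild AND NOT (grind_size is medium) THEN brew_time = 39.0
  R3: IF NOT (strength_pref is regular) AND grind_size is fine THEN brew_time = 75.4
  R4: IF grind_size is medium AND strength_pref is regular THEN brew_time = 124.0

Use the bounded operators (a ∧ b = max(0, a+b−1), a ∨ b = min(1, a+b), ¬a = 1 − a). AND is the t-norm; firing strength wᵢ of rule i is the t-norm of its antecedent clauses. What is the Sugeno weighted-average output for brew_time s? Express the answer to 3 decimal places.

101.422

R1 (z=126.0): coarse=0.28, ¬low=1−0.18=0.82, regular=0.89; AND[max(0, a+b−1)] → w = 0.00
R2 (z=39.0): ¬high=1−0.21=0.79, mild=0.96, ¬medium=1−0.58=0.42; AND[max(0, a+b−1)] → w = 0.17
R3 (z=75.4): ¬regular=1−0.89=0.11, fine=0.29; AND[max(0, a+b−1)] → w = 0.00
R4 (z=124.0): medium=0.58, regular=0.89; AND[max(0, a+b−1)] → w = 0.47
Weighted average = (0.00·126.0 + 0.17·39.0 + 0.00·75.4 + 0.47·124.0) / (0.00 + 0.17 + 0.00 + 0.47)
  = 64.9100 / 0.6400 = 101.422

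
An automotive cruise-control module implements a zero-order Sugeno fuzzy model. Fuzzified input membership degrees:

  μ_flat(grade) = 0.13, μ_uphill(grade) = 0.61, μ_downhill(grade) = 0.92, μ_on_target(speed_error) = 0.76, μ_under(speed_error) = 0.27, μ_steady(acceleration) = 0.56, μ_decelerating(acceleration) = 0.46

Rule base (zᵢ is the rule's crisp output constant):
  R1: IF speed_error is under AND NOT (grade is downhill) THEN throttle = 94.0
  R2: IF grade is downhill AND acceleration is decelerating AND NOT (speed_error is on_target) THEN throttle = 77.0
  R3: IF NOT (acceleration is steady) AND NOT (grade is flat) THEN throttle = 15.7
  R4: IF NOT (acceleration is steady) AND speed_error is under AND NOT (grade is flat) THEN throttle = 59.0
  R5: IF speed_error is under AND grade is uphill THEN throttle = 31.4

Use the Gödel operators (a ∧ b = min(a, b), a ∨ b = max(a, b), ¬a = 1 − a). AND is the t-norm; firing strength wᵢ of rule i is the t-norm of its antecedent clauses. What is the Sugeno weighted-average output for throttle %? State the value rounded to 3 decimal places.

44.089

R1 (z=94.0): under=0.27, ¬downhill=1−0.92=0.08; AND[min(a, b)] → w = 0.08
R2 (z=77.0): downhill=0.92, decelerating=0.46, ¬on_target=1−0.76=0.24; AND[min(a, b)] → w = 0.24
R3 (z=15.7): ¬steady=1−0.56=0.44, ¬flat=1−0.13=0.87; AND[min(a, b)] → w = 0.44
R4 (z=59.0): ¬steady=1−0.56=0.44, under=0.27, ¬flat=1−0.13=0.87; AND[min(a, b)] → w = 0.27
R5 (z=31.4): under=0.27, uphill=0.61; AND[min(a, b)] → w = 0.27
Weighted average = (0.08·94.0 + 0.24·77.0 + 0.44·15.7 + 0.27·59.0 + 0.27·31.4) / (0.08 + 0.24 + 0.44 + 0.27 + 0.27)
  = 57.3160 / 1.3000 = 44.089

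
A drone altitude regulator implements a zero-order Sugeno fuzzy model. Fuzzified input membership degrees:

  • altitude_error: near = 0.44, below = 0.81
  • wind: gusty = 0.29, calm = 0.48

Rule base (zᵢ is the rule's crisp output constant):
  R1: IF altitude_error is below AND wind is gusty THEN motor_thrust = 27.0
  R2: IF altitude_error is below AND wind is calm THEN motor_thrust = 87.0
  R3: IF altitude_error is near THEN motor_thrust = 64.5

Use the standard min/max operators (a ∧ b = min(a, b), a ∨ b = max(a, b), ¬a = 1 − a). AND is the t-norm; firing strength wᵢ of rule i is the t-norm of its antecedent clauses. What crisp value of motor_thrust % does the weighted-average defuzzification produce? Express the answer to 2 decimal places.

64.44

R1 (z=27.0): below=0.81, gusty=0.29; AND[min(a, b)] → w = 0.29
R2 (z=87.0): below=0.81, calm=0.48; AND[min(a, b)] → w = 0.48
R3 (z=64.5): near=0.44 → w = 0.44
Weighted average = (0.29·27.0 + 0.48·87.0 + 0.44·64.5) / (0.29 + 0.48 + 0.44)
  = 77.9700 / 1.2100 = 64.44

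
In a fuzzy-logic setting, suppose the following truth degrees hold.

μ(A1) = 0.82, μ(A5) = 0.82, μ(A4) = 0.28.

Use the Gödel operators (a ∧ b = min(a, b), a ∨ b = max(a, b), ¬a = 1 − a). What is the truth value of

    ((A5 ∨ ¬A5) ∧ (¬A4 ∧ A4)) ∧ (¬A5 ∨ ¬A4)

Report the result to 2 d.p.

0.28

¬A5 = 1 − 0.82 = 0.18
A5 ∨ ¬A5 = max(a, b) on (0.82, 0.18) = 0.82
¬A4 = 1 − 0.28 = 0.72
¬A4 ∧ A4 = min(a, b) on (0.72, 0.28) = 0.28
(A5 ∨ ¬A5) ∧ (¬A4 ∧ A4) = min(a, b) on (0.82, 0.28) = 0.28
¬A5 = 1 − 0.82 = 0.18
¬A4 = 1 − 0.28 = 0.72
¬A5 ∨ ¬A4 = max(a, b) on (0.18, 0.72) = 0.72
((A5 ∨ ¬A5) ∧ (¬A4 ∧ A4)) ∧ (¬A5 ∨ ¬A4) = min(a, b) on (0.28, 0.72) = 0.28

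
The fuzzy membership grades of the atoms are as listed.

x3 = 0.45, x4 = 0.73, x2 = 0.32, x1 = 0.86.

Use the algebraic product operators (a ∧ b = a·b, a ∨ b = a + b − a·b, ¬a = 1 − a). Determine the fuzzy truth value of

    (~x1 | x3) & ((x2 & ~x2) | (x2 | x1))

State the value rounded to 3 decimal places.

0.488

~x1 = 1 − 0.8600 = 0.1400
~x1 | x3 = a + b − a·b on (0.1400, 0.4500) = 0.5270
~x2 = 1 − 0.3200 = 0.6800
x2 & ~x2 = a·b on (0.3200, 0.6800) = 0.2176
x2 | x1 = a + b − a·b on (0.3200, 0.8600) = 0.9048
(x2 & ~x2) | (x2 | x1) = a + b − a·b on (0.2176, 0.9048) = 0.9255
(~x1 | x3) & ((x2 & ~x2) | (x2 | x1)) = a·b on (0.5270, 0.9255) = 0.4877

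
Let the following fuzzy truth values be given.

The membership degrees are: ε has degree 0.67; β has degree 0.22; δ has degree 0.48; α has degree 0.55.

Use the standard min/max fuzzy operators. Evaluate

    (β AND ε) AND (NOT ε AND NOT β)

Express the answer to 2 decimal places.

0.22

β AND ε = min(a, b) on (0.22, 0.67) = 0.22
NOT ε = 1 − 0.67 = 0.33
NOT β = 1 − 0.22 = 0.78
NOT ε AND NOT β = min(a, b) on (0.33, 0.78) = 0.33
(β AND ε) AND (NOT ε AND NOT β) = min(a, b) on (0.22, 0.33) = 0.22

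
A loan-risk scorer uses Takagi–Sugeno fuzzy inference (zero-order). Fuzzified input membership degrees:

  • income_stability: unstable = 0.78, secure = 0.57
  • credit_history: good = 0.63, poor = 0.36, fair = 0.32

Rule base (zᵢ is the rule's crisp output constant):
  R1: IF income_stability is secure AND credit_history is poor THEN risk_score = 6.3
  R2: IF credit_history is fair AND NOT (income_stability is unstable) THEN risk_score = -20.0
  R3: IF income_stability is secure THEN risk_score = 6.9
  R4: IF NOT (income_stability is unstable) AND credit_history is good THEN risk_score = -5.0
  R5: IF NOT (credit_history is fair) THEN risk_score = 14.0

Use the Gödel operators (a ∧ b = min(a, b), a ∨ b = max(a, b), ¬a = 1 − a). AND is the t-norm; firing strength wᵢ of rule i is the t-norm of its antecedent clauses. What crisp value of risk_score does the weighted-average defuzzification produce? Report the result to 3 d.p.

R1 (z=6.3): secure=0.57, poor=0.36; AND[min(a, b)] → w = 0.36
R2 (z=-20.0): fair=0.32, ¬unstable=1−0.78=0.22; AND[min(a, b)] → w = 0.22
R3 (z=6.9): secure=0.57 → w = 0.57
R4 (z=-5.0): ¬unstable=1−0.78=0.22, good=0.63; AND[min(a, b)] → w = 0.22
R5 (z=14.0): ¬fair=1−0.32=0.68 → w = 0.68
Weighted average = (0.36·6.3 + 0.22·-20.0 + 0.57·6.9 + 0.22·-5.0 + 0.68·14.0) / (0.36 + 0.22 + 0.57 + 0.22 + 0.68)
  = 10.2210 / 2.0500 = 4.986

4.986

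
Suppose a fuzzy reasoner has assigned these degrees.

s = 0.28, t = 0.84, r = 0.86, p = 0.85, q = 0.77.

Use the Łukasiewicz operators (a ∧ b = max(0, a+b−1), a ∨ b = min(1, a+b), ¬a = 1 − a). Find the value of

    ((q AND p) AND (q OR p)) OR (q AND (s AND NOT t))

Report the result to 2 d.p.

0.62

q AND p = max(0, a+b−1) on (0.77, 0.85) = 0.62
q OR p = min(1, a+b) on (0.77, 0.85) = 1.00
(q AND p) AND (q OR p) = max(0, a+b−1) on (0.62, 1.00) = 0.62
NOT t = 1 − 0.84 = 0.16
s AND NOT t = max(0, a+b−1) on (0.28, 0.16) = 0.00
q AND (s AND NOT t) = max(0, a+b−1) on (0.77, 0.00) = 0.00
((q AND p) AND (q OR p)) OR (q AND (s AND NOT t)) = min(1, a+b) on (0.62, 0.00) = 0.62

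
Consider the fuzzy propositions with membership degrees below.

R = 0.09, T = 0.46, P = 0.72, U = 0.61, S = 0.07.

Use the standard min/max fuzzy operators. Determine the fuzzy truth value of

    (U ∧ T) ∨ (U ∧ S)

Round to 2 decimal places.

0.46

U ∧ T = min(a, b) on (0.61, 0.46) = 0.46
U ∧ S = min(a, b) on (0.61, 0.07) = 0.07
(U ∧ T) ∨ (U ∧ S) = max(a, b) on (0.46, 0.07) = 0.46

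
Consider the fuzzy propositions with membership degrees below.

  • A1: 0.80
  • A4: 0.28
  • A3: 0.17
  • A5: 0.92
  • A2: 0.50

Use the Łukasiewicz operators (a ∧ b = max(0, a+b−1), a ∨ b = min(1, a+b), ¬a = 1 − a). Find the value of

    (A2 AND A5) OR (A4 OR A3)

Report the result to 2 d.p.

A2 AND A5 = max(0, a+b−1) on (0.50, 0.92) = 0.42
A4 OR A3 = min(1, a+b) on (0.28, 0.17) = 0.45
(A2 AND A5) OR (A4 OR A3) = min(1, a+b) on (0.42, 0.45) = 0.87

0.87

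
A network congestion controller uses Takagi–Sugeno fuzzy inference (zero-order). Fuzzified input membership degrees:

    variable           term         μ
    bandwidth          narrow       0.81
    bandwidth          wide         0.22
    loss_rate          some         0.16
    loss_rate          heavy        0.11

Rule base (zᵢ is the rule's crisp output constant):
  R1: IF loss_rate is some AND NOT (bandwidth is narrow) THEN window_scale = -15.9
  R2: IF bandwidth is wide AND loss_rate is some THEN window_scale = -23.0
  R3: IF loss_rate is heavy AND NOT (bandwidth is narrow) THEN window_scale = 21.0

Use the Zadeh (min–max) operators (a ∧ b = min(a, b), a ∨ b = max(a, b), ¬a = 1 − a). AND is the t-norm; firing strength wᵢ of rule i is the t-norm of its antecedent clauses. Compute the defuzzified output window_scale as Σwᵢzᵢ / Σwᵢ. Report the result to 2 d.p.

-9.10

R1 (z=-15.9): some=0.16, ¬narrow=1−0.81=0.19; AND[min(a, b)] → w = 0.16
R2 (z=-23.0): wide=0.22, some=0.16; AND[min(a, b)] → w = 0.16
R3 (z=21.0): heavy=0.11, ¬narrow=1−0.81=0.19; AND[min(a, b)] → w = 0.11
Weighted average = (0.16·-15.9 + 0.16·-23.0 + 0.11·21.0) / (0.16 + 0.16 + 0.11)
  = -3.9140 / 0.4300 = -9.10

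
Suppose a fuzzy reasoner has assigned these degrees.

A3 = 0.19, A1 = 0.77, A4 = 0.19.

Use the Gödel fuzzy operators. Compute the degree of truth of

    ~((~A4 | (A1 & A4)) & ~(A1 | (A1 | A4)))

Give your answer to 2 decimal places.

~A4 = 1 − 0.19 = 0.81
A1 & A4 = min(a, b) on (0.77, 0.19) = 0.19
~A4 | (A1 & A4) = max(a, b) on (0.81, 0.19) = 0.81
A1 | A4 = max(a, b) on (0.77, 0.19) = 0.77
A1 | (A1 | A4) = max(a, b) on (0.77, 0.77) = 0.77
~(A1 | (A1 | A4)) = 1 − 0.77 = 0.23
(~A4 | (A1 & A4)) & ~(A1 | (A1 | A4)) = min(a, b) on (0.81, 0.23) = 0.23
~((~A4 | (A1 & A4)) & ~(A1 | (A1 | A4))) = 1 − 0.23 = 0.77

0.77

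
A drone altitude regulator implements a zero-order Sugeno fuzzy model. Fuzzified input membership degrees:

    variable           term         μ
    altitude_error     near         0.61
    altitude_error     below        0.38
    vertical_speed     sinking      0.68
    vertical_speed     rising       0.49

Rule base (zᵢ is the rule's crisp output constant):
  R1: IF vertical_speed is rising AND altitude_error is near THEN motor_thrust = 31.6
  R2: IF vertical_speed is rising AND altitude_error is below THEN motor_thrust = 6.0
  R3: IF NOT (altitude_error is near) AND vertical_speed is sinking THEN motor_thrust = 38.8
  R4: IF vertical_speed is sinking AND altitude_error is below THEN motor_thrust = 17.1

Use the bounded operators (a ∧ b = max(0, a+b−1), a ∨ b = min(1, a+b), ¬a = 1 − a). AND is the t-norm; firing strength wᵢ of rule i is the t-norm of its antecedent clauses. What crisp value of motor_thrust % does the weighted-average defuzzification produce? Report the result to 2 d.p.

R1 (z=31.6): rising=0.49, near=0.61; AND[max(0, a+b−1)] → w = 0.10
R2 (z=6.0): rising=0.49, below=0.38; AND[max(0, a+b−1)] → w = 0.00
R3 (z=38.8): ¬near=1−0.61=0.39, sinking=0.68; AND[max(0, a+b−1)] → w = 0.07
R4 (z=17.1): sinking=0.68, below=0.38; AND[max(0, a+b−1)] → w = 0.06
Weighted average = (0.10·31.6 + 0.00·6.0 + 0.07·38.8 + 0.06·17.1) / (0.10 + 0.00 + 0.07 + 0.06)
  = 6.9020 / 0.2300 = 30.01

30.01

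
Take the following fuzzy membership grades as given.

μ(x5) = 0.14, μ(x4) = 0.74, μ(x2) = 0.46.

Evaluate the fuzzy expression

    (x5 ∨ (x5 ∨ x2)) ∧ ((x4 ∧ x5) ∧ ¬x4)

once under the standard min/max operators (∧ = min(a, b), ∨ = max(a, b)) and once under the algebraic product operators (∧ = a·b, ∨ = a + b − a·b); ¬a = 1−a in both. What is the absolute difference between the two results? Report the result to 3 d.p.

Under standard min/max:
  x5 ∨ x2 = max(a, b) on (0.14, 0.46) = 0.46
  x5 ∨ (x5 ∨ x2) = max(a, b) on (0.14, 0.46) = 0.46
  x4 ∧ x5 = min(a, b) on (0.74, 0.14) = 0.14
  ¬x4 = 1 − 0.74 = 0.26
  (x4 ∧ x5) ∧ ¬x4 = min(a, b) on (0.14, 0.26) = 0.14
  (x5 ∨ (x5 ∨ x2)) ∧ ((x4 ∧ x5) ∧ ¬x4) = min(a, b) on (0.46, 0.14) = 0.14
  → value = 0.1400
Under algebraic product:
  x5 ∨ x2 = a + b − a·b on (0.1400, 0.4600) = 0.5356
  x5 ∨ (x5 ∨ x2) = a + b − a·b on (0.1400, 0.5356) = 0.6006
  x4 ∧ x5 = a·b on (0.7400, 0.1400) = 0.1036
  ¬x4 = 1 − 0.7400 = 0.2600
  (x4 ∧ x5) ∧ ¬x4 = a·b on (0.1036, 0.2600) = 0.0269
  (x5 ∨ (x5 ∨ x2)) ∧ ((x4 ∧ x5) ∧ ¬x4) = a·b on (0.6006, 0.0269) = 0.0162
  → value = 0.0162
|0.1400 − 0.0162| = 0.124

0.124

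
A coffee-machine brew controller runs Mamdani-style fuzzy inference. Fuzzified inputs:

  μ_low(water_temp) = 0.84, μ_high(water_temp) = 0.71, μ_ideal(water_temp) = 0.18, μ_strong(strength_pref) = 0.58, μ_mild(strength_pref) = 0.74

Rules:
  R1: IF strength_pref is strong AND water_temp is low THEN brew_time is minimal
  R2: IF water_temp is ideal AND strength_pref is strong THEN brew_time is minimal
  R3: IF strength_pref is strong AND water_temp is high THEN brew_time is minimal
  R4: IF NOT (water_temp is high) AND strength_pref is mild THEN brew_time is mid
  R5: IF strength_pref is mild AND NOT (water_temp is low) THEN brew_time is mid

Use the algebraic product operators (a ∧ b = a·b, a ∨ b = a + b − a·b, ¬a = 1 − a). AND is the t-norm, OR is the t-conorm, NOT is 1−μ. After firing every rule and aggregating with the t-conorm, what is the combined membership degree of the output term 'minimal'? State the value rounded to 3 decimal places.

0.730

R1: strong=0.58, low=0.84; AND[a·b] → w = 0.4872
R2: ideal=0.18, strong=0.58; AND[a·b] → w = 0.1044
R3: strong=0.58, high=0.71; AND[a·b] → w = 0.4118
R4: ¬high=1−0.71=0.29, mild=0.74; AND[a·b] → w = 0.2146
R5: mild=0.74, ¬low=1−0.84=0.16; AND[a·b] → w = 0.1184
Rules with consequent 'minimal': {R1, R2, R3} → strengths 0.4872, 0.1044, 0.4118
Aggregate via t-conorm [a + b − a·b]: 0.7299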